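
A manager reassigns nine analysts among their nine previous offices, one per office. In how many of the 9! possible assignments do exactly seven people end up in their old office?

36

Choose which 7 of the 9 are fixed: C(9,7) = 36.
The other 2 form a derangement: !2 = 1.
Total: 36 × 1 = 36.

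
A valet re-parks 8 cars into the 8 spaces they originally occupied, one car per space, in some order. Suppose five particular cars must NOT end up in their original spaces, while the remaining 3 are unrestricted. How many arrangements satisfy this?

21234

Let A_j be the event that the j-th constrained one is fixed. By inclusion-exclusion over the 5 events:
Σ_{j=0}^{5} (-1)^j C(5,j)(8-j)!
= C(5,0)·8! - C(5,1)·7! + C(5,2)·6! - C(5,3)·5! + C(5,4)·4! - C(5,5)·3!
= 40320 - 25200 + 7200 - 1200 + 120 - 6
= 21234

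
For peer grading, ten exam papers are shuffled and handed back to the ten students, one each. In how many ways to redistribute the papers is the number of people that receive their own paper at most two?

# with exactly i fixed is C(10,i)·!(10-i); sum over i=0..2:
  i=0: C(10,0)·!10 = 1·1334961 = 1334961
  i=1: C(10,1)·!9 = 10·133496 = 1334960
  i=2: C(10,2)·!8 = 45·14833 = 667485
Total = 3337406.

3337406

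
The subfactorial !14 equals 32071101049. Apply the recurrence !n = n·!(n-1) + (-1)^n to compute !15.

!15 = 15·32071101049 - 1 = 481066515734.

481066515734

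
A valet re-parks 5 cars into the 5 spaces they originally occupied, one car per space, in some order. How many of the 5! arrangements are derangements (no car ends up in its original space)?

44

By inclusion-exclusion, !5 = Σ (-1)^k · 5!/k! for k=0..5
= 5! - 5!/1! + 5!/2! - 5!/3! + 5!/4! - 5!/5!
= 120 - 120 + 60 - 20 + 5 - 1
= 44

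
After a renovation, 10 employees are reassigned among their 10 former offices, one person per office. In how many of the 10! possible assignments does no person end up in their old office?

The subfactorial !10 = [10!/e] (nearest integer).
10! = 3628800, and 3628800/e ≈ 1334960.92, so !10 = 1334961.

1334961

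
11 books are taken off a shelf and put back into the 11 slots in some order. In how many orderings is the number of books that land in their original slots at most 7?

39916414

# with exactly i fixed is C(11,i)·!(11-i); sum over i=0..7:
  i=0: C(11,0)·!11 = 1·14684570 = 14684570
  i=1: C(11,1)·!10 = 11·1334961 = 14684571
  i=2: C(11,2)·!9 = 55·133496 = 7342280
  i=3: C(11,3)·!8 = 165·14833 = 2447445
  i=4: C(11,4)·!7 = 330·1854 = 611820
  i=5: C(11,5)·!6 = 462·265 = 122430
  i=6: C(11,6)·!5 = 462·44 = 20328
  i=7: C(11,7)·!4 = 330·9 = 2970
Total = 39916414.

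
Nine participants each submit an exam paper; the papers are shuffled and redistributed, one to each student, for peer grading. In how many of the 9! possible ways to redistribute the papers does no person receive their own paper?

133496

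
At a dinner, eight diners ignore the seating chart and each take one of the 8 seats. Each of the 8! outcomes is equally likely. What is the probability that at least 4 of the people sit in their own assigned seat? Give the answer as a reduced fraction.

Favorable outcomes: Σ_{i≥4} C(8,i)·!(8-i) = 70·9 + 56·2 + 28·1 + 8·0 + 1·1 = 771.
Total outcomes: 8! = 40320.
Probability = 771/40320 = 257/13440.

257/13440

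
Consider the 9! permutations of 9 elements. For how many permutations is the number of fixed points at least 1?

Sum C(9,i)·!(9-i) for i = 1..9:
  i=1: C(9,1)·!8 = 9·14833 = 133497
  i=2: C(9,2)·!7 = 36·1854 = 66744
  i=3: C(9,3)·!6 = 84·265 = 22260
  i=4: C(9,4)·!5 = 126·44 = 5544
  i=5: C(9,5)·!4 = 126·9 = 1134
  i=6: C(9,6)·!3 = 84·2 = 168
  i=7: C(9,7)·!2 = 36·1 = 36
  i=8: C(9,8)·!1 = 9·0 = 0
  i=9: C(9,9)·!0 = 1·1 = 1
Total = 229384.

229384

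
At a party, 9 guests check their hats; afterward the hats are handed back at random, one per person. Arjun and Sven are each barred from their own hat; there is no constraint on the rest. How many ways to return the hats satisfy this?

287280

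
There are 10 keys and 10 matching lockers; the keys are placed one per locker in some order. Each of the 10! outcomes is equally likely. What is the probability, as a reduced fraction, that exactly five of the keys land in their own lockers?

Favorable outcomes: C(10,5)·!5 = 252·44 = 11088.
Total outcomes: 10! = 3628800.
Probability = 11088/3628800 = 11/3600.

11/3600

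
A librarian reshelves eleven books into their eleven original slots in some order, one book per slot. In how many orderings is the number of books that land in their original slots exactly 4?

611820

Choose which 4 of the 11 are fixed: C(11,4) = 330.
The other 7 form a derangement: !7 = 1854.
Total: 330 × 1854 = 611820.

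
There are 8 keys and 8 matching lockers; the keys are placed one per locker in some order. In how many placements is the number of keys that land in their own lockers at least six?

29

# with exactly i fixed is C(8,i)·!(8-i); sum over i=6..8:
  i=6: C(8,6)·!2 = 28·1 = 28
  i=7: C(8,7)·!1 = 8·0 = 0
  i=8: C(8,8)·!0 = 1·1 = 1
Total = 29.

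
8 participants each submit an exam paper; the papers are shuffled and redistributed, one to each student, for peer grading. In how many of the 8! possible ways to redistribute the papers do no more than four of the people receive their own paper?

40179

Sum C(8,i)·!(8-i) for i = 0..4:
  i=0: C(8,0)·!8 = 1·14833 = 14833
  i=1: C(8,1)·!7 = 8·1854 = 14832
  i=2: C(8,2)·!6 = 28·265 = 7420
  i=3: C(8,3)·!5 = 56·44 = 2464
  i=4: C(8,4)·!4 = 70·9 = 630
Total = 40179.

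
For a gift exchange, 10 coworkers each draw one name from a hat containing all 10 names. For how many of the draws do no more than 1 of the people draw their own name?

2669921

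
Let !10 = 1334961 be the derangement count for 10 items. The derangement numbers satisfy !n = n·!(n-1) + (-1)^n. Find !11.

14684570

!11 = 11·1334961 - 1 = 14684570.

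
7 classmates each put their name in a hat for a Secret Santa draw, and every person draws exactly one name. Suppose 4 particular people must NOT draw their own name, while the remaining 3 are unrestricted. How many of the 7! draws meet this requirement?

2790

Inclusion-exclusion on the 4 forbidden self-matches:
Σ_{j=0}^{4} (-1)^j C(4,j)(7-j)!
= C(4,0)·7! - C(4,1)·6! + C(4,2)·5! - C(4,3)·4! + C(4,4)·3!
= 5040 - 2880 + 720 - 96 + 6
= 2790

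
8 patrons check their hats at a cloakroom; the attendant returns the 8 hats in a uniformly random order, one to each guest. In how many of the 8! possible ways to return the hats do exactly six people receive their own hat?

Pick the 6 fixed positions: C(8,6) = 28 ways.
The remaining 2 must be deranged: !2 = 1.
Total: 28 × 1 = 28.

28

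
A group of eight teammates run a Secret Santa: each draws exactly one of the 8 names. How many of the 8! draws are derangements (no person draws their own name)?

!8 = 8! · Σ_{k=0}^{8} (-1)^k/k!
= 8! - 8!/1! + 8!/2! - 8!/3! + 8!/4! - 8!/5! + 8!/6! - 8!/7! + 8!/8!
= 40320 - 40320 + 20160 - 6720 + 1680 - 336 + 56 - 8 + 1
= 14833

14833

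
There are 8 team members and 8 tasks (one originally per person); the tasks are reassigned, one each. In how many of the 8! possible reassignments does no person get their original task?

14833

!8 = 8! · Σ_{k=0}^{8} (-1)^k/k!
= 8! - 8!/1! + 8!/2! - 8!/3! + 8!/4! - 8!/5! + 8!/6! - 8!/7! + 8!/8!
= 40320 - 40320 + 20160 - 6720 + 1680 - 336 + 56 - 8 + 1
= 14833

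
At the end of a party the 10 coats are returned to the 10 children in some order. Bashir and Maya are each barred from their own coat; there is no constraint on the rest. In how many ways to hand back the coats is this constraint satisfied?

2943360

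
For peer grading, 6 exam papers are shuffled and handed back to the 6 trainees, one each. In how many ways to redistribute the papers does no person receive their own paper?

265

The number of derangements of 6 is !6 = Σ_{k=0}^{6} (-1)^k·6!/k!
= 6! - 6!/1! + 6!/2! - 6!/3! + 6!/4! - 6!/5! + 6!/6!
= 720 - 720 + 360 - 120 + 30 - 6 + 1
= 265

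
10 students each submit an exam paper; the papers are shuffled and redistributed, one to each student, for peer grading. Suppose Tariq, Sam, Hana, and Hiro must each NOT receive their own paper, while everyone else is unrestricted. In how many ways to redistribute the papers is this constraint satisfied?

2399760

Inclusion-exclusion on the 4 forbidden self-matches:
Σ_{j=0}^{4} (-1)^j C(4,j)(10-j)!
= C(4,0)·10! - C(4,1)·9! + C(4,2)·8! - C(4,3)·7! + C(4,4)·6!
= 3628800 - 1451520 + 241920 - 20160 + 720
= 2399760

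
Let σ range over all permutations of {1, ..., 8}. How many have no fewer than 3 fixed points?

# with exactly i fixed is C(8,i)·!(8-i); sum over i=3..8:
  i=3: C(8,3)·!5 = 56·44 = 2464
  i=4: C(8,4)·!4 = 70·9 = 630
  i=5: C(8,5)·!3 = 56·2 = 112
  i=6: C(8,6)·!2 = 28·1 = 28
  i=7: C(8,7)·!1 = 8·0 = 0
  i=8: C(8,8)·!0 = 1·1 = 1
Total = 3235.

3235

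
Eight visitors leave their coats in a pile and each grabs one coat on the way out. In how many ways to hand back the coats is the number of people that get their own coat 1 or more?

25487

# with exactly i fixed is C(8,i)·!(8-i); sum over i=1..8:
  i=1: C(8,1)·!7 = 8·1854 = 14832
  i=2: C(8,2)·!6 = 28·265 = 7420
  i=3: C(8,3)·!5 = 56·44 = 2464
  i=4: C(8,4)·!4 = 70·9 = 630
  i=5: C(8,5)·!3 = 56·2 = 112
  i=6: C(8,6)·!2 = 28·1 = 28
  i=7: C(8,7)·!1 = 8·0 = 0
  i=8: C(8,8)·!0 = 1·1 = 1
Total = 25487.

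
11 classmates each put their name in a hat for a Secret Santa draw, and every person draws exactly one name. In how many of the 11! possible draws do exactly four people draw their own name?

611820

Pick the 4 fixed positions: C(11,4) = 330 ways.
The remaining 7 must be deranged: !7 = 1854.
Total: 330 × 1854 = 611820.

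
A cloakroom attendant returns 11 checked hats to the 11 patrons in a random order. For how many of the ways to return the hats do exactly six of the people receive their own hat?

Choose which 6 of the 11 are fixed: C(11,6) = 462.
The remaining 5 must be deranged: !5 = 44.
Total: 462 × 44 = 20328.

20328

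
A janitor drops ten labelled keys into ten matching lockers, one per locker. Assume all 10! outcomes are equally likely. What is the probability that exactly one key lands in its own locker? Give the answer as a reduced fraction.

16687/45360

Favorable outcomes: C(10,1)·!9 = 10·133496 = 1334960.
Total outcomes: 10! = 3628800.
Probability = 1334960/3628800 = 16687/45360.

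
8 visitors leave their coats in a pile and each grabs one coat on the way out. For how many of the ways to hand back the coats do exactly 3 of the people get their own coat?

2464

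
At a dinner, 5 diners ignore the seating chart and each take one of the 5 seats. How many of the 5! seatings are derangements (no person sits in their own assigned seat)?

44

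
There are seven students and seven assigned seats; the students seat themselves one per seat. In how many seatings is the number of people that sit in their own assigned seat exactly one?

1855

Pick the single fixed position: C(7,1) = 7 ways.
The other 6 form a derangement: !6 = 265.
Total: 7 × 265 = 1855.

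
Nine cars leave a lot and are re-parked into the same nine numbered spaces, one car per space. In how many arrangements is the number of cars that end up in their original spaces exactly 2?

66744

Pick the 2 fixed positions: C(9,2) = 36 ways.
The remaining 7 must be deranged: !7 = 1854.
Total: 36 × 1854 = 66744.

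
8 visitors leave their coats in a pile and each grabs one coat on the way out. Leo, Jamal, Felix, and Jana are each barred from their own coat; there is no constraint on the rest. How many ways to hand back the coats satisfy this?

Let A_j be the event that the j-th constrained one is fixed. By inclusion-exclusion over the 4 events:
Σ_{j=0}^{4} (-1)^j C(4,j)(8-j)!
= C(4,0)·8! - C(4,1)·7! + C(4,2)·6! - C(4,3)·5! + C(4,4)·4!
= 40320 - 20160 + 4320 - 480 + 24
= 24024

24024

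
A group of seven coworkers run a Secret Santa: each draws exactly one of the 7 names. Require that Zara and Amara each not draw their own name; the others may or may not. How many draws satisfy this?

3720

Let A_j be the event that the j-th constrained one is fixed. By inclusion-exclusion over the 2 events:
Σ_{j=0}^{2} (-1)^j C(2,j)(7-j)!
= C(2,0)·7! - C(2,1)·6! + C(2,2)·5!
= 5040 - 1440 + 120
= 3720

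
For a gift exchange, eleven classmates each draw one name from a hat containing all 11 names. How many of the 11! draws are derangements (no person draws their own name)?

14684570

The subfactorial !11 = [11!/e] (nearest integer).
11! = 39916800, and 39916800/e ≈ 14684570.08, so !11 = 14684570.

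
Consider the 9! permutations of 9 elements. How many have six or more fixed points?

205

# with exactly i fixed is C(9,i)·!(9-i); sum over i=6..9:
  i=6: C(9,6)·!3 = 84·2 = 168
  i=7: C(9,7)·!2 = 36·1 = 36
  i=8: C(9,8)·!1 = 9·0 = 0
  i=9: C(9,9)·!0 = 1·1 = 1
Total = 205.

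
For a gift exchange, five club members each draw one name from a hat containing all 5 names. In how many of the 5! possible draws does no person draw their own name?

Use !n = n·!(n-1) + (-1)^n.
!5 = 5·9 - 1 = 44

44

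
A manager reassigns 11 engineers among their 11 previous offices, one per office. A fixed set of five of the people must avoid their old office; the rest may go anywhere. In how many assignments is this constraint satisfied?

25022880

Inclusion-exclusion on the 5 forbidden self-matches:
Σ_{j=0}^{5} (-1)^j C(5,j)(11-j)!
= C(5,0)·11! - C(5,1)·10! + C(5,2)·9! - C(5,3)·8! + C(5,4)·7! - C(5,5)·6!
= 39916800 - 18144000 + 3628800 - 403200 + 25200 - 720
= 25022880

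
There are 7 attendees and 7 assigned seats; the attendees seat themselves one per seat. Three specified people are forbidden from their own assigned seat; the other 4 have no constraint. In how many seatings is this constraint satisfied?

3216

Let A_j be the event that the j-th constrained one is fixed. By inclusion-exclusion over the 3 events:
Σ_{j=0}^{3} (-1)^j C(3,j)(7-j)!
= C(3,0)·7! - C(3,1)·6! + C(3,2)·5! - C(3,3)·4!
= 5040 - 2160 + 360 - 24
= 3216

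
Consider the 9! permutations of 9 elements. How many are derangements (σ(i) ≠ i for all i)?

The number of derangements of 9 is !9 = Σ_{k=0}^{9} (-1)^k·9!/k!
= 9! - 9!/1! + 9!/2! - 9!/3! + 9!/4! - 9!/5! + 9!/6! - 9!/7! + 9!/8! - 9!/9!
= 362880 - 362880 + 181440 - 60480 + 15120 - 3024 + 504 - 72 + 9 - 1
= 133496

133496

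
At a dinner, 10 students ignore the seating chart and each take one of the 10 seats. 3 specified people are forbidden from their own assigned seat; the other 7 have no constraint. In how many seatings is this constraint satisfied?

Let A_j be the event that the j-th constrained one is fixed. By inclusion-exclusion over the 3 events:
Σ_{j=0}^{3} (-1)^j C(3,j)(10-j)!
= C(3,0)·10! - C(3,1)·9! + C(3,2)·8! - C(3,3)·7!
= 3628800 - 1088640 + 120960 - 5040
= 2656080

2656080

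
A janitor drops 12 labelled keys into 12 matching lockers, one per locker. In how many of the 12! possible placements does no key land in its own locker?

!12 is the nearest integer to 12!/e.
12! = 479001600, and 479001600/e ≈ 176214840.93, so !12 = 176214841.

176214841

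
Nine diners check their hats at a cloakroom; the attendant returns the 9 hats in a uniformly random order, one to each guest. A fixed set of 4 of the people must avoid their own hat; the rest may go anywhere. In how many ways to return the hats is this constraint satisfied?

229080

Let A_j be the event that the j-th constrained one is fixed. By inclusion-exclusion over the 4 events:
Σ_{j=0}^{4} (-1)^j C(4,j)(9-j)!
= C(4,0)·9! - C(4,1)·8! + C(4,2)·7! - C(4,3)·6! + C(4,4)·5!
= 362880 - 161280 + 30240 - 2880 + 120
= 229080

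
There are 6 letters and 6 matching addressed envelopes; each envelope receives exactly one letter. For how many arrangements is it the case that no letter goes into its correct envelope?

265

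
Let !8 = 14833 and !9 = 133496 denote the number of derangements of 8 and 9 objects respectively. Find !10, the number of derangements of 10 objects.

1334961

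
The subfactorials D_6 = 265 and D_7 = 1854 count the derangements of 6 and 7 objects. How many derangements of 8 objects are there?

D_8 = (8-1)·(D_7 + D_6) = 7·(1854 + 265) = 7·2119 = 14833.

14833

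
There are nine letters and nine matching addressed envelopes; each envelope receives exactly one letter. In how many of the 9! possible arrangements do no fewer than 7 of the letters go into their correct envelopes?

Sum C(9,i)·!(9-i) for i = 7..9:
  i=7: C(9,7)·!2 = 36·1 = 36
  i=8: C(9,8)·!1 = 9·0 = 0
  i=9: C(9,9)·!0 = 1·1 = 1
Total = 37.

37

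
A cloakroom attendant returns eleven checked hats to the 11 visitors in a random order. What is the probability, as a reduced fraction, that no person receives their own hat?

1468457/3991680

Favorable outcomes: !11 = 14684570.
Total outcomes: 11! = 39916800.
Probability = 14684570/39916800 = 1468457/3991680.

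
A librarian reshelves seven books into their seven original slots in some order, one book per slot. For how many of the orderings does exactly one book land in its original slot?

1855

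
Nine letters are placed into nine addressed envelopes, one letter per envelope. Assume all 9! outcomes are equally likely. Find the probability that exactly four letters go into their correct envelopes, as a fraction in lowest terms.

11/720

Favorable outcomes: C(9,4)·!5 = 126·44 = 5544.
Total outcomes: 9! = 362880.
Probability = 5544/362880 = 11/720.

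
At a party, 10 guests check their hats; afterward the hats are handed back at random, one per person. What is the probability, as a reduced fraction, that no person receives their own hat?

Favorable outcomes: !10 = 1334961.
Total outcomes: 10! = 3628800.
Probability = 1334961/3628800 = 16481/44800.

16481/44800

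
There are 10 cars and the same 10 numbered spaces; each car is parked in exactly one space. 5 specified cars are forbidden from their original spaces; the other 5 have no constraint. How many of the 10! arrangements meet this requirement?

2170680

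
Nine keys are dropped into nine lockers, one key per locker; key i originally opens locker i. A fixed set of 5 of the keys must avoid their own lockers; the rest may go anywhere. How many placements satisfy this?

205056

Inclusion-exclusion on the 5 forbidden self-matches:
Σ_{j=0}^{5} (-1)^j C(5,j)(9-j)!
= C(5,0)·9! - C(5,1)·8! + C(5,2)·7! - C(5,3)·6! + C(5,4)·5! - C(5,5)·4!
= 362880 - 201600 + 50400 - 7200 + 600 - 24
= 205056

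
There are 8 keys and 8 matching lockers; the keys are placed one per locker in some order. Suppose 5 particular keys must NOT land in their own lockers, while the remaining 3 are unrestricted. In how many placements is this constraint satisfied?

21234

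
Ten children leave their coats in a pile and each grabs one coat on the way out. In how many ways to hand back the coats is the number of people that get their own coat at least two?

958879

# with exactly i fixed is C(10,i)·!(10-i); sum over i=2..10:
  i=2: C(10,2)·!8 = 45·14833 = 667485
  i=3: C(10,3)·!7 = 120·1854 = 222480
  i=4: C(10,4)·!6 = 210·265 = 55650
  i=5: C(10,5)·!5 = 252·44 = 11088
  i=6: C(10,6)·!4 = 210·9 = 1890
  i=7: C(10,7)·!3 = 120·2 = 240
  i=8: C(10,8)·!2 = 45·1 = 45
  i=9: C(10,9)·!1 = 10·0 = 0
  i=10: C(10,10)·!0 = 1·1 = 1
Total = 958879.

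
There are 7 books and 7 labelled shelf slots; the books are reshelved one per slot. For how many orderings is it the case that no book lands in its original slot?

Recurrence: !7 = 6·(!6 + !5).
!7 = 6·(265 + 44) = 6·309 = 1854

1854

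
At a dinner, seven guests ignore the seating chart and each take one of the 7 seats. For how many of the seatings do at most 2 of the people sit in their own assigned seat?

# with exactly i fixed is C(7,i)·!(7-i); sum over i=0..2:
  i=0: C(7,0)·!7 = 1·1854 = 1854
  i=1: C(7,1)·!6 = 7·265 = 1855
  i=2: C(7,2)·!5 = 21·44 = 924
Total = 4633.

4633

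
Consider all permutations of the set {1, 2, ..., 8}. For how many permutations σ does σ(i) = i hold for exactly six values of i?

Choose which 6 of the 8 are fixed: C(8,6) = 28.
The remaining 2 must be deranged: !2 = 1.
Total: 28 × 1 = 28.

28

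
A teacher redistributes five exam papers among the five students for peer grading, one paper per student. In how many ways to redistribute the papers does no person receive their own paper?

44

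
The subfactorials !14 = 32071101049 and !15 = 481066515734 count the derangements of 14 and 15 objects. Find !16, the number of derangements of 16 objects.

7697064251745

!16 = (16-1)·(!15 + !14) = 15·(481066515734 + 32071101049) = 15·513137616783 = 7697064251745.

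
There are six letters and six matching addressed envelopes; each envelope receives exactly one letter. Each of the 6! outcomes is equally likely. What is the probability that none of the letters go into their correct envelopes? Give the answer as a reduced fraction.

53/144

Favorable outcomes: !6 = 265.
Total outcomes: 6! = 720.
Probability = 265/720 = 53/144.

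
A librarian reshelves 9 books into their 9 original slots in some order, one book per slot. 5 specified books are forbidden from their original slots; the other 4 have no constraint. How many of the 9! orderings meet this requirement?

205056

Inclusion-exclusion on the 5 forbidden self-matches:
Σ_{j=0}^{5} (-1)^j C(5,j)(9-j)!
= C(5,0)·9! - C(5,1)·8! + C(5,2)·7! - C(5,3)·6! + C(5,4)·5! - C(5,5)·4!
= 362880 - 201600 + 50400 - 7200 + 600 - 24
= 205056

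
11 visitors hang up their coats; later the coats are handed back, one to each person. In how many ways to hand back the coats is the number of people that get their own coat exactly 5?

Pick the 5 fixed positions: C(11,5) = 462 ways.
The other 6 form a derangement: !6 = 265.
Total: 462 × 265 = 122430.

122430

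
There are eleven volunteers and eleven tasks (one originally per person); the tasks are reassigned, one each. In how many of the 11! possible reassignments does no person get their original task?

14684570

By inclusion-exclusion, !11 = Σ (-1)^k · 11!/k! for k=0..11
= 11! - 11!/1! + 11!/2! - 11!/3! + 11!/4! - 11!/5! + 11!/6! - 11!/7! + 11!/8! - 11!/9! + 11!/10! - 11!/11!
= 39916800 - 39916800 + 19958400 - 6652800 + 1663200 - 332640 + 55440 - 7920 + 990 - 110 + 11 - 1
= 14684570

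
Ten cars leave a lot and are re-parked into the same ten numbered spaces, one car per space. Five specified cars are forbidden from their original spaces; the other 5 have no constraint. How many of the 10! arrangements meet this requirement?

2170680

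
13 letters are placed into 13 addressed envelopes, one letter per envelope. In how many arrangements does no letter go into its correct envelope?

2290792932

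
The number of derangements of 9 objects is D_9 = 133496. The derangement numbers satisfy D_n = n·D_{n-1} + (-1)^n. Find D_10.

D_10 = 10·133496 + 1 = 1334961.

1334961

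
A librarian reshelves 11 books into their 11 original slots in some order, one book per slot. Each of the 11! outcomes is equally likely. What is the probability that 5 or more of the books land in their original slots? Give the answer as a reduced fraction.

73057/19958400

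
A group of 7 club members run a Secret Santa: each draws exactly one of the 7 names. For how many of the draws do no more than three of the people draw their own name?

4948

# with exactly i fixed is C(7,i)·!(7-i); sum over i=0..3:
  i=0: C(7,0)·!7 = 1·1854 = 1854
  i=1: C(7,1)·!6 = 7·265 = 1855
  i=2: C(7,2)·!5 = 21·44 = 924
  i=3: C(7,3)·!4 = 35·9 = 315
Total = 4948.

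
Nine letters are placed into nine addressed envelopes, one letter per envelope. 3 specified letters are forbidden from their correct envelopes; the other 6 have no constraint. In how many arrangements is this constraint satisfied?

256320

Let A_j be the event that the j-th constrained one is fixed. By inclusion-exclusion over the 3 events:
Σ_{j=0}^{3} (-1)^j C(3,j)(9-j)!
= C(3,0)·9! - C(3,1)·8! + C(3,2)·7! - C(3,3)·6!
= 362880 - 120960 + 15120 - 720
= 256320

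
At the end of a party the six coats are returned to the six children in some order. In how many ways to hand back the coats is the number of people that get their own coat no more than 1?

Sum C(6,i)·!(6-i) for i = 0..1:
  i=0: C(6,0)·!6 = 1·265 = 265
  i=1: C(6,1)·!5 = 6·44 = 264
Total = 529.

529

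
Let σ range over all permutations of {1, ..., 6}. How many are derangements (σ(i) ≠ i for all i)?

265

The subfactorial !6 = [6!/e] (nearest integer).
6! = 720, and 720/e ≈ 264.87, so !6 = 265.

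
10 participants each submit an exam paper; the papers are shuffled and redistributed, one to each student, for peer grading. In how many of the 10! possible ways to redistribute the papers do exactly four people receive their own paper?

55650

Pick the 4 fixed positions: C(10,4) = 210 ways.
The other 6 form a derangement: !6 = 265.
Total: 210 × 265 = 55650.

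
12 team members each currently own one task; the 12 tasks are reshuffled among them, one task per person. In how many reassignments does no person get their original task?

Recurrence: !12 = 12·!11 + (-1)^12.
!12 = 12·14684570 + 1 = 176214841

176214841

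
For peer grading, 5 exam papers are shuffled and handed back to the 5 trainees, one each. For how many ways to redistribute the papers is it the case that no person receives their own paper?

44

!5 = 5! · Σ_{k=0}^{5} (-1)^k/k!
= 5! - 5!/1! + 5!/2! - 5!/3! + 5!/4! - 5!/5!
= 120 - 120 + 60 - 20 + 5 - 1
= 44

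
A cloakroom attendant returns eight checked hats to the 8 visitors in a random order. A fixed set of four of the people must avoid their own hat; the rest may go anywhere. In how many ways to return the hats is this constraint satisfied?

24024

Inclusion-exclusion on the 4 forbidden self-matches:
Σ_{j=0}^{4} (-1)^j C(4,j)(8-j)!
= C(4,0)·8! - C(4,1)·7! + C(4,2)·6! - C(4,3)·5! + C(4,4)·4!
= 40320 - 20160 + 4320 - 480 + 24
= 24024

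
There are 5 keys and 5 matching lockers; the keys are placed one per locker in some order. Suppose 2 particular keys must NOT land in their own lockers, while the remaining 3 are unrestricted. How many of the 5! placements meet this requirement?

Let A_j be the event that the j-th constrained one is fixed. By inclusion-exclusion over the 2 events:
Σ_{j=0}^{2} (-1)^j C(2,j)(5-j)!
= C(2,0)·5! - C(2,1)·4! + C(2,2)·3!
= 120 - 48 + 6
= 78

78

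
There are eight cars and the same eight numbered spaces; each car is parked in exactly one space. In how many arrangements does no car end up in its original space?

14833

The subfactorial !8 = [8!/e] (nearest integer).
8! = 40320, and 40320/e ≈ 14832.90, so !8 = 14833.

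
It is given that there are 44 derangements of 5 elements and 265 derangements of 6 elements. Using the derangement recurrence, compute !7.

1854

!7 = (7-1)·(!6 + !5) = 6·(265 + 44) = 6·309 = 1854.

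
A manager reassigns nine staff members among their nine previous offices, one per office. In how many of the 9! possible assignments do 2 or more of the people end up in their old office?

95887

# with exactly i fixed is C(9,i)·!(9-i); sum over i=2..9:
  i=2: C(9,2)·!7 = 36·1854 = 66744
  i=3: C(9,3)·!6 = 84·265 = 22260
  i=4: C(9,4)·!5 = 126·44 = 5544
  i=5: C(9,5)·!4 = 126·9 = 1134
  i=6: C(9,6)·!3 = 84·2 = 168
  i=7: C(9,7)·!2 = 36·1 = 36
  i=8: C(9,8)·!1 = 9·0 = 0
  i=9: C(9,9)·!0 = 1·1 = 1
Total = 95887.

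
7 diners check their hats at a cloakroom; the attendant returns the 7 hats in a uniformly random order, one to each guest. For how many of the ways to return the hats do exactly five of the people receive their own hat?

21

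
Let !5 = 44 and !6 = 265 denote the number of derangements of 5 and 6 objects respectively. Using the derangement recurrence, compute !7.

1854

!7 = (7-1)·(!6 + !5) = 6·(265 + 44) = 6·309 = 1854.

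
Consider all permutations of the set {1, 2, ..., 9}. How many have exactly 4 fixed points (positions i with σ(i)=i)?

Choose which 4 of the 9 are fixed: C(9,4) = 126.
The remaining 5 must be deranged: !5 = 44.
Total: 126 × 44 = 5544.

5544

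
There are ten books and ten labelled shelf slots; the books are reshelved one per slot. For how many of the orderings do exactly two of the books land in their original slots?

667485

Choose which 2 of the 10 are fixed: C(10,2) = 45.
The remaining 8 must be deranged: !8 = 14833.
Total: 45 × 14833 = 667485.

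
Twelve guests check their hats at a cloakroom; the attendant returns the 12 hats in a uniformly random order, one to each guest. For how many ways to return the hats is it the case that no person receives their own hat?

Recurrence: !12 = 12·!11 + (-1)^12.
!12 = 12·14684570 + 1 = 176214841

176214841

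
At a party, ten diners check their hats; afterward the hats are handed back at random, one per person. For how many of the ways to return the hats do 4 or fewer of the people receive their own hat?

3615536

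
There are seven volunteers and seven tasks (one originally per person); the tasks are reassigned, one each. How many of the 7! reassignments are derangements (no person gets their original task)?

Use !n = (n-1)(!(n-1) + !(n-2)).
!7 = 6·(265 + 44) = 6·309 = 1854

1854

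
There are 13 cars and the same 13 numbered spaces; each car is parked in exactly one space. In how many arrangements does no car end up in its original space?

2290792932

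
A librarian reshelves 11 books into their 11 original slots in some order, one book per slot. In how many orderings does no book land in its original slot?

The subfactorial !11 = [11!/e] (nearest integer).
11! = 39916800, and 39916800/e ≈ 14684570.08, so !11 = 14684570.

14684570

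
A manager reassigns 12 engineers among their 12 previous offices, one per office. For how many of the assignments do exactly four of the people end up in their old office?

Choose which 4 of the 12 are fixed: C(12,4) = 495.
The other 8 form a derangement: !8 = 14833.
Total: 495 × 14833 = 7342335.

7342335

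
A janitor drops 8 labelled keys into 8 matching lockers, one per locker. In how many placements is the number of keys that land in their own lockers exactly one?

14832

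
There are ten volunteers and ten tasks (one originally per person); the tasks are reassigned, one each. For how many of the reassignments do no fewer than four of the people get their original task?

68914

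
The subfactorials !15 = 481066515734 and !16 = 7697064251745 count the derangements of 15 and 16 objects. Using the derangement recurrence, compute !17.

130850092279664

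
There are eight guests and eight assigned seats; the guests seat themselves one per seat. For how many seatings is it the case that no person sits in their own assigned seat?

14833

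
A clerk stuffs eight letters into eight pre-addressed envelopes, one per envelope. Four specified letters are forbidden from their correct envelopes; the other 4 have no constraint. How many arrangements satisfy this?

24024

Inclusion-exclusion on the 4 forbidden self-matches:
Σ_{j=0}^{4} (-1)^j C(4,j)(8-j)!
= C(4,0)·8! - C(4,1)·7! + C(4,2)·6! - C(4,3)·5! + C(4,4)·4!
= 40320 - 20160 + 4320 - 480 + 24
= 24024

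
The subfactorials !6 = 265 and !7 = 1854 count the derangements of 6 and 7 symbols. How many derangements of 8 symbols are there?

14833

!8 = (8-1)·(!7 + !6) = 7·(1854 + 265) = 7·2119 = 14833.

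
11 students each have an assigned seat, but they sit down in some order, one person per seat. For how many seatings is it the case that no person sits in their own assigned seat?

14684570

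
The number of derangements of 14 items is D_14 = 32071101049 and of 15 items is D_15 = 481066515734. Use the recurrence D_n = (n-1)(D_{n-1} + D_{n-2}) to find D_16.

7697064251745

D_16 = (16-1)·(D_15 + D_14) = 15·(481066515734 + 32071101049) = 15·513137616783 = 7697064251745.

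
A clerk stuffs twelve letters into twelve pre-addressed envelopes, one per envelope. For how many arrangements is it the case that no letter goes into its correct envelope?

176214841

Use !n = n·!(n-1) + (-1)^n.
!12 = 12·14684570 + 1 = 176214841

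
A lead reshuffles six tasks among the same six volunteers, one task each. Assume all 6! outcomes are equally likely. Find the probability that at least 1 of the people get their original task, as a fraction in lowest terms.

Favorable outcomes: Σ_{i≥1} C(6,i)·!(6-i) = 6·44 + 15·9 + 20·2 + 15·1 + 6·0 + 1·1 = 455.
Total outcomes: 6! = 720.
Probability = 455/720 = 91/144.

91/144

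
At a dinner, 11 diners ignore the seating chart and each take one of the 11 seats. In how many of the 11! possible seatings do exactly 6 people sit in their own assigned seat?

20328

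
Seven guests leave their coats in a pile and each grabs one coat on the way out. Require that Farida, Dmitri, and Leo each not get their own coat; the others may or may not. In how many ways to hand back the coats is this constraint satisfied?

Let A_j be the event that the j-th constrained one is fixed. By inclusion-exclusion over the 3 events:
Σ_{j=0}^{3} (-1)^j C(3,j)(7-j)!
= C(3,0)·7! - C(3,1)·6! + C(3,2)·5! - C(3,3)·4!
= 5040 - 2160 + 360 - 24
= 3216

3216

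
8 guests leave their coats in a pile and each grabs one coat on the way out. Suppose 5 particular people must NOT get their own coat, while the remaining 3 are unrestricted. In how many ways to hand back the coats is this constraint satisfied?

21234

Let A_j be the event that the j-th constrained one is fixed. By inclusion-exclusion over the 5 events:
Σ_{j=0}^{5} (-1)^j C(5,j)(8-j)!
= C(5,0)·8! - C(5,1)·7! + C(5,2)·6! - C(5,3)·5! + C(5,4)·4! - C(5,5)·3!
= 40320 - 25200 + 7200 - 1200 + 120 - 6
= 21234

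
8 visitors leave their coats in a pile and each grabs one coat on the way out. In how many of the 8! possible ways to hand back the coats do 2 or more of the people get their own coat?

10655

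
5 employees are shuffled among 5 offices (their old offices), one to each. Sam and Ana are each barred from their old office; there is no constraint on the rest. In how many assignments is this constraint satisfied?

78

Let A_j be the event that the j-th constrained one is fixed. By inclusion-exclusion over the 2 events:
Σ_{j=0}^{2} (-1)^j C(2,j)(5-j)!
= C(2,0)·5! - C(2,1)·4! + C(2,2)·3!
= 120 - 48 + 6
= 78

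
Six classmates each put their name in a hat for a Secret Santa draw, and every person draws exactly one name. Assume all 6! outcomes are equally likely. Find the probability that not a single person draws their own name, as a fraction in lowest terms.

Favorable outcomes: !6 = 265.
Total outcomes: 6! = 720.
Probability = 265/720 = 53/144.

53/144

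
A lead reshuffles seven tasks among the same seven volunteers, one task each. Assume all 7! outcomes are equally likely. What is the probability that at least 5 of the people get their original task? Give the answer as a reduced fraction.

11/2520

Favorable outcomes: Σ_{i≥5} C(7,i)·!(7-i) = 21·1 + 7·0 + 1·1 = 22.
Total outcomes: 7! = 5040.
Probability = 22/5040 = 11/2520.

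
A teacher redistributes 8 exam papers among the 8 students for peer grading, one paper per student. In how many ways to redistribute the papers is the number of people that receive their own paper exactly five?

Pick the 5 fixed positions: C(8,5) = 56 ways.
The remaining 3 must be deranged: !3 = 2.
Total: 56 × 2 = 112.

112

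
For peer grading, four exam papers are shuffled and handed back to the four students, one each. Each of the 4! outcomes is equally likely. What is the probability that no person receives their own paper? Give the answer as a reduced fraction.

Favorable outcomes: !4 = 9.
Total outcomes: 4! = 24.
Probability = 9/24 = 3/8.

3/8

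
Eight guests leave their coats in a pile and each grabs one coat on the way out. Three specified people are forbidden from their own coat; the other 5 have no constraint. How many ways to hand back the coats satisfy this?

Let A_j be the event that the j-th constrained one is fixed. By inclusion-exclusion over the 3 events:
Σ_{j=0}^{3} (-1)^j C(3,j)(8-j)!
= C(3,0)·8! - C(3,1)·7! + C(3,2)·6! - C(3,3)·5!
= 40320 - 15120 + 2160 - 120
= 27240

27240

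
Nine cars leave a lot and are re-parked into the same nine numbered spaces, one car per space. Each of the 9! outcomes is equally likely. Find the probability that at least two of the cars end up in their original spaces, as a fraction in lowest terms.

95887/362880

Favorable outcomes: Σ_{i≥2} C(9,i)·!(9-i) = 36·1854 + 84·265 + 126·44 + 126·9 + 84·2 + 36·1 + 9·0 + 1·1 = 95887.
Total outcomes: 9! = 362880.
Probability = 95887/362880 = 95887/362880.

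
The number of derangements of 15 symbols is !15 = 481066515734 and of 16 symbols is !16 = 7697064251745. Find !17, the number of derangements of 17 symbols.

130850092279664

!17 = (17-1)·(!16 + !15) = 16·(7697064251745 + 481066515734) = 16·8178130767479 = 130850092279664.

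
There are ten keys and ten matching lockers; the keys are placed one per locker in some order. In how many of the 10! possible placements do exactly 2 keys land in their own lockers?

667485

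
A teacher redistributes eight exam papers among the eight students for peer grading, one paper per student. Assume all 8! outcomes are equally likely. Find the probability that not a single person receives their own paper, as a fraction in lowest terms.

2119/5760

Favorable outcomes: !8 = 14833.
Total outcomes: 8! = 40320.
Probability = 14833/40320 = 2119/5760.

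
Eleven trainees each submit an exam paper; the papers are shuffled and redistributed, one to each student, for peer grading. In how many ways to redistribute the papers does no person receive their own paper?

Use !n = (n-1)(!(n-1) + !(n-2)).
!11 = 10·(1334961 + 133496) = 10·1468457 = 14684570

14684570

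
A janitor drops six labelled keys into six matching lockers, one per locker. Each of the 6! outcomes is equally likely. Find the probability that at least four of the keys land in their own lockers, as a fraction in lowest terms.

Favorable outcomes: Σ_{i≥4} C(6,i)·!(6-i) = 15·1 + 6·0 + 1·1 = 16.
Total outcomes: 6! = 720.
Probability = 16/720 = 1/45.

1/45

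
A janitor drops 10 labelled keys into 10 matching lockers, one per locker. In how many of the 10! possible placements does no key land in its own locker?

1334961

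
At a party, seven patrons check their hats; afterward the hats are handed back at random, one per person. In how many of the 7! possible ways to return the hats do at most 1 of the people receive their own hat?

3709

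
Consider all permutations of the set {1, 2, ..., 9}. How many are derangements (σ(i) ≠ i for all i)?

The number of derangements of 9 is !9 = Σ_{k=0}^{9} (-1)^k·9!/k!
= 9! - 9!/1! + 9!/2! - 9!/3! + 9!/4! - 9!/5! + 9!/6! - 9!/7! + 9!/8! - 9!/9!
= 362880 - 362880 + 181440 - 60480 + 15120 - 3024 + 504 - 72 + 9 - 1
= 133496

133496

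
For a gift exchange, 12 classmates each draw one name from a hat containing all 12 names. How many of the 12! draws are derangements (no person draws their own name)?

176214841

The number of derangements of 12 is !12 = Σ_{k=0}^{12} (-1)^k·12!/k!
= 12! - 12!/1! + 12!/2! - 12!/3! + 12!/4! - 12!/5! + 12!/6! - 12!/7! + 12!/8! - 12!/9! + 12!/10! - 12!/11! + 12!/12!
= 479001600 - 479001600 + 239500800 - 79833600 + 19958400 - 3991680 + 665280 - 95040 + 11880 - 1320 + 132 - 12 + 1
= 176214841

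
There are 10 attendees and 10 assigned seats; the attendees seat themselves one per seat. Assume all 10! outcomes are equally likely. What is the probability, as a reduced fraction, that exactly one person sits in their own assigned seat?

16687/45360

Favorable outcomes: C(10,1)·!9 = 10·133496 = 1334960.
Total outcomes: 10! = 3628800.
Probability = 1334960/3628800 = 16687/45360.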